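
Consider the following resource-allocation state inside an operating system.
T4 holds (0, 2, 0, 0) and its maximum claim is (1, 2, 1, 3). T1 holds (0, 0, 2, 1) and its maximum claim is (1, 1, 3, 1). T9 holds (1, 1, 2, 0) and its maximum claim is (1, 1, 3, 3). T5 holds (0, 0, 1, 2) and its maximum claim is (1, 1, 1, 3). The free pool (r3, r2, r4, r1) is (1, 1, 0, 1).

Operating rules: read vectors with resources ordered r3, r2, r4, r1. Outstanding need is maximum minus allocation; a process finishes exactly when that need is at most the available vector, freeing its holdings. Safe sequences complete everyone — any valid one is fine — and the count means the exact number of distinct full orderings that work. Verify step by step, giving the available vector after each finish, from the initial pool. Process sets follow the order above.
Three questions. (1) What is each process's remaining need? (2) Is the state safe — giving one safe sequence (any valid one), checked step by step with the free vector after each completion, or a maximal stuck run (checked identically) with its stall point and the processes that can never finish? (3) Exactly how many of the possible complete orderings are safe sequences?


(1) Remaining need (order r3, r2, r4, r1):
  T4: (1, 0, 1, 3)
  T1: (1, 1, 1, 0)
  T9: (0, 0, 1, 3)
  T5: (1, 1, 0, 1)
(2) The state is SAFE; one workable sequence: T5, T1, T4, T9.
Key observation: T5 is the earliest step where a requested resource binds exactly: need (1, 1, 0, 1), pool (1, 1, 0, 1) at its turn.
Check, step by step:
  pool = (1, 1, 0, 1)
  run T5 (needs (1, 1, 0, 1), free (1, 1, 0, 1)); after release of (0, 0, 1, 2) the pool is (1, 1, 1, 3)
  run T1 (needs (1, 1, 1, 0), free (1, 1, 1, 3)); after release of (0, 0, 2, 1) the pool is (1, 1, 3, 4)
  run T4 (needs (1, 0, 1, 3), free (1, 1, 3, 4)); after release of (0, 2, 0, 0) the pool is (1, 3, 3, 4)
  run T9 (needs (0, 0, 1, 3), free (1, 3, 3, 4)); after release of (1, 1, 2, 0) the pool is (2, 4, 5, 4)
(3) Precisely 6 of the possible complete orderings are safe sequences.


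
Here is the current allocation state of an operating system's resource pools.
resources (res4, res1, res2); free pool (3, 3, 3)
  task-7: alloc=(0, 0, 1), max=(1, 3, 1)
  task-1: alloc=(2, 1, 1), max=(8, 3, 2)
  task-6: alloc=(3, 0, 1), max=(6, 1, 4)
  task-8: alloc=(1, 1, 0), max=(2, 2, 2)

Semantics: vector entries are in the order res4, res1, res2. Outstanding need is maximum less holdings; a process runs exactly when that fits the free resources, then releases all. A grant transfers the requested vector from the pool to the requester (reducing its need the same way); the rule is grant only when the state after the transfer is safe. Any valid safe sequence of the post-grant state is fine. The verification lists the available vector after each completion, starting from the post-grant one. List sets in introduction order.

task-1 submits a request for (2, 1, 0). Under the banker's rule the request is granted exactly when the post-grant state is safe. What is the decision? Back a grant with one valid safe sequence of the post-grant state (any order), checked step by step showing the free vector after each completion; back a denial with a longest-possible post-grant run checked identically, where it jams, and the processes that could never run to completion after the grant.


DENY — the pretend-granted state is unsafe.
Key observation: even finishing task-8, task-7 leaves just (2, 3, 4) free — too little res4 for any of the remaining processes.
On the post-grant state, task-8, task-7 is a maximal run — nothing extends it. Check, step by step:
  pool = (1, 2, 3)
  run task-8 (needs (1, 1, 2), free (1, 2, 3)); after release of (1, 1, 0) the pool is (2, 3, 3)
  run task-7 (needs (1, 3, 0), free (2, 3, 3)); after release of (0, 0, 1) the pool is (2, 3, 4)
  task-1 cannot run: need (4, 1, 1) vs free (2, 3, 4) (insufficient res4)
  task-6 cannot run: need (3, 1, 3) vs free (2, 3, 4) (insufficient res4)
Post-grant, the permanently blocked set is task-1 and task-6.


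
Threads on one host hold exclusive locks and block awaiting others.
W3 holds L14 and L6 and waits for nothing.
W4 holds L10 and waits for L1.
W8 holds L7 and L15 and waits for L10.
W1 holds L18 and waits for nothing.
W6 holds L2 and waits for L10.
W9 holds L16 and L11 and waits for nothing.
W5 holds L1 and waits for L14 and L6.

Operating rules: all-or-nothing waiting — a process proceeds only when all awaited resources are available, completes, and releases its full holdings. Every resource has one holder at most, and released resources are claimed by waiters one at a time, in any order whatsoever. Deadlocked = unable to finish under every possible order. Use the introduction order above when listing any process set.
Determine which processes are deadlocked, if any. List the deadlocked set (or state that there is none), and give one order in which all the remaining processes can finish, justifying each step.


No process is deadlocked.
Key observation: the waits form no ring: some process can always run, and its releases unblock the others one by one.
The rest can finish in the order W1, W3, W9, W5, W4, W8, W6.
Check, step by step:
  run W1 (it waits on nothing); releases L18
  run W3 (it waits on nothing); releases L14 and L6
  run W9 (it waits on nothing); releases L16 and L11
  run W5 (all its waits — L14 and L6 — are resolved); releases L1
  run W4 (all its waits — L1 — are resolved); releases L10
  run W8 (all its waits — L10 — are resolved); releases L7 and L15
  run W6 (all its waits — L10 — are resolved); releases L2


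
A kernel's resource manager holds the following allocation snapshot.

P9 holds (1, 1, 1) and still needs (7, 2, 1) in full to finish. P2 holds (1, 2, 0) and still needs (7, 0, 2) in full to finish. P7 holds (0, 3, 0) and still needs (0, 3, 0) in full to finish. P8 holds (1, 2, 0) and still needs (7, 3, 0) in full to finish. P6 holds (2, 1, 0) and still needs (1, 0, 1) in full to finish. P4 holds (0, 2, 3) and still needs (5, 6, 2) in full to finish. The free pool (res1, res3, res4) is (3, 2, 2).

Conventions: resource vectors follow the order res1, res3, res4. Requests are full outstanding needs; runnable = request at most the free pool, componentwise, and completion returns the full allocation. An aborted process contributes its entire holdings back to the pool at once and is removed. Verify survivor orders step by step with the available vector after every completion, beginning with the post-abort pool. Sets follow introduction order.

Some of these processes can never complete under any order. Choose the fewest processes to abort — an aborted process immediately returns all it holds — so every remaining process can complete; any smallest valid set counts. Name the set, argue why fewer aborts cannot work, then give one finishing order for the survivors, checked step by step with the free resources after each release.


The answer: abort P2 and P8.
Key observation: aborting P2 and P8 returns (2, 4, 0), and P9 — hopeless before — runs at step 2 with the returned capacity in the pool.
No one abort is enough; case by case: P9 alone leaves P2 blocked (short on res1); P2 alone leaves P9 blocked (short on res1); P7 alone leaves P9 blocked (short on res1); P8 alone leaves P9 blocked (short on res1); P6 alone leaves P9 blocked (short on res1); P4 alone leaves P9 blocked (short on res1).
One survivor order: P6, P9, P7, P4. Step-by-step check (post-abort pool first):
  pool = (5, 6, 2)
  P6 needs (1, 0, 1) <= (5, 6, 2) -> finishes; pool += (2, 1, 0) = (7, 7, 2)
  P9 needs (7, 2, 1) <= (7, 7, 2) -> finishes; pool += (1, 1, 1) = (8, 8, 3)
  P7 needs (0, 3, 0) <= (8, 8, 3) -> finishes; pool += (0, 3, 0) = (8, 11, 3)
  P4 needs (5, 6, 2) <= (8, 11, 3) -> finishes; pool += (0, 2, 3) = (8, 13, 6)


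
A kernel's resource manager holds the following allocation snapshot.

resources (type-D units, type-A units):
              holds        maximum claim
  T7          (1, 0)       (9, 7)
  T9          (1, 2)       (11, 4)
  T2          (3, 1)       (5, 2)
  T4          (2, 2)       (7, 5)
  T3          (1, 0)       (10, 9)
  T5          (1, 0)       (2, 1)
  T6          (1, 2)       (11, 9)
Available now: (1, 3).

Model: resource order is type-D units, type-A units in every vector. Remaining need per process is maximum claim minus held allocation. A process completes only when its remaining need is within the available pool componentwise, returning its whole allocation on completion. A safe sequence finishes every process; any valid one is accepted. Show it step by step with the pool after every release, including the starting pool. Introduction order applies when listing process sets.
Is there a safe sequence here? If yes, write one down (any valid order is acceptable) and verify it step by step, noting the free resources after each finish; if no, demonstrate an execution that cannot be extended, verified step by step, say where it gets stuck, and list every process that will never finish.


The state is UNSAFE.
Key observation: no order helps: past T5, T2, T4, the free pool tops out at (7, 6), below what each blocked process needs in type-D units.
The run T5, T2, T4 cannot be extended any further. Verifying each step:
  pool = (1, 3)
  run T5 (needs (1, 1), free (1, 3)); after release of (1, 0) the pool is (2, 3)
  run T2 (needs (2, 1), free (2, 3)); after release of (3, 1) the pool is (5, 4)
  run T4 (needs (5, 3), free (5, 4)); after release of (2, 2) the pool is (7, 6)
  T7 cannot run: need (8, 7) vs free (7, 6) (insufficient type-D units and type-A units)
  T9 cannot run: need (10, 2) vs free (7, 6) (insufficient type-D units)
  T3 cannot run: need (9, 9) vs free (7, 6) (insufficient type-D units and type-A units)
  T6 cannot run: need (10, 7) vs free (7, 6) (insufficient type-D units and type-A units)
Never able to finish: T7, T9, T3 and T6.


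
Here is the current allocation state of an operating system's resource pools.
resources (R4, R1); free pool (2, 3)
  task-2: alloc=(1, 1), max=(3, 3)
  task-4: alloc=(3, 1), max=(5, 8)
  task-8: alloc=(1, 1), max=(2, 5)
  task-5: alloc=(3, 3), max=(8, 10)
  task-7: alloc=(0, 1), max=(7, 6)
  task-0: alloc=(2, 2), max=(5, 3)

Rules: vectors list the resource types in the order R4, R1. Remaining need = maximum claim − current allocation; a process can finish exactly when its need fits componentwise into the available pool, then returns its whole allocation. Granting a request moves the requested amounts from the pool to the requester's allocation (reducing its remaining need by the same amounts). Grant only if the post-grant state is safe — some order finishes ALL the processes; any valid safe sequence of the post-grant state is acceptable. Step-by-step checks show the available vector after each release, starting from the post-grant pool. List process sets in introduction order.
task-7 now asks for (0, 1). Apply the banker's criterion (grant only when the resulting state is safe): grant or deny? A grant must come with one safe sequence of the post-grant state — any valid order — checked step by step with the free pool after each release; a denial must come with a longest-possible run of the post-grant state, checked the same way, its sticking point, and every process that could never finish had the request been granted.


DENY. Granting would leave the state unsafe.
Key observation: after task-2, task-0, task-8 the pool peaks at (6, 6), and each blocked process is short somewhere: task-4 on R1; task-5 on R1; task-7 on R4.
Pretend the grant happened; the run task-2, task-0, task-8 goes as far as possible. Walking it through:
  pool = (2, 2)
  task-2: need (2, 2) fits (2, 2); releases (1, 1), pool now (3, 3)
  task-0: need (3, 1) fits (3, 3); releases (2, 2), pool now (5, 5)
  task-8: need (1, 4) fits (5, 5); releases (1, 1), pool now (6, 6)
  task-4 still needs (2, 7) but only (6, 6) is free — short on R1
  task-5 still needs (5, 7) but only (6, 6) is free — short on R1
  task-7 still needs (7, 4) but only (6, 6) is free — short on R4
Processes that could never finish after the grant: task-4, task-5 and task-7.


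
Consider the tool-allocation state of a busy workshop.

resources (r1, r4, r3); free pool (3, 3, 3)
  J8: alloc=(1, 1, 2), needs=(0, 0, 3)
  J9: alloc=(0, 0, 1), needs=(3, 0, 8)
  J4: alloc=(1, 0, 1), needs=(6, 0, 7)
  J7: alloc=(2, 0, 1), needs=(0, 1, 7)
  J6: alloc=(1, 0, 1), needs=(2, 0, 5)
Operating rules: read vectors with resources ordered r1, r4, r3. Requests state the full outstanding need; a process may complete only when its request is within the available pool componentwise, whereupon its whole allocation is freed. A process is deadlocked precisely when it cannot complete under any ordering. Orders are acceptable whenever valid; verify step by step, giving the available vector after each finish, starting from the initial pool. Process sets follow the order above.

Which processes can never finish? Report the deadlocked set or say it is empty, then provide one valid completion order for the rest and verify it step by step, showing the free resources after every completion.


Deadlocked: J9, J4 and J7.
Key observation: r3 is the bottleneck — with J8, J6 done the pool holds (5, 4, 6), short of every remaining need.
The rest can finish in the order J8, J6. Verifying each step:
  pool = (3, 3, 3)
  run J8 (needs (0, 0, 3), free (3, 3, 3)); after release of (1, 1, 2) the pool is (4, 4, 5)
  run J6 (needs (2, 0, 5), free (4, 4, 5)); after release of (1, 0, 1) the pool is (5, 4, 6)
The blocked processes can never fit:
  J9 cannot run: need (3, 0, 8) vs free (5, 4, 6) (insufficient r3)
  J4 cannot run: need (6, 0, 7) vs free (5, 4, 6) (insufficient r1 and r3)
  J7 cannot run: need (0, 1, 7) vs free (5, 4, 6) (insufficient r3)


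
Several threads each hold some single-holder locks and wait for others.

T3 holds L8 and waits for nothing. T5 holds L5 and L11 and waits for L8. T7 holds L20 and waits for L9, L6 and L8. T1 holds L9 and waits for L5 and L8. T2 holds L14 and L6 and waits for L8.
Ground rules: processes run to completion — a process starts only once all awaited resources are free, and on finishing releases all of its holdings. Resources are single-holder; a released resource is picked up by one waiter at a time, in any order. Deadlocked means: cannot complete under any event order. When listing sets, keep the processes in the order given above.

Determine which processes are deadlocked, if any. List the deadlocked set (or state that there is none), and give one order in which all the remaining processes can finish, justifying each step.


Nothing here is deadlocked.
Key observation: there is no circular wait here — follow any chain and it reaches a process that is free to run now.
A valid finishing order for the others: T3, T5, T2, T1, T7.
Verifying each step:
  run T3 (it waits on nothing); releases L8
  T5 waits on L8 — all released -> runs and releases L5 and L11
  T2 waits on L8 — all released -> runs and releases L14 and L6
  T1 waits on L5 and L8 — all released -> runs and releases L9
  T7 waits on L9, L6 and L8 — all released -> runs and releases L20


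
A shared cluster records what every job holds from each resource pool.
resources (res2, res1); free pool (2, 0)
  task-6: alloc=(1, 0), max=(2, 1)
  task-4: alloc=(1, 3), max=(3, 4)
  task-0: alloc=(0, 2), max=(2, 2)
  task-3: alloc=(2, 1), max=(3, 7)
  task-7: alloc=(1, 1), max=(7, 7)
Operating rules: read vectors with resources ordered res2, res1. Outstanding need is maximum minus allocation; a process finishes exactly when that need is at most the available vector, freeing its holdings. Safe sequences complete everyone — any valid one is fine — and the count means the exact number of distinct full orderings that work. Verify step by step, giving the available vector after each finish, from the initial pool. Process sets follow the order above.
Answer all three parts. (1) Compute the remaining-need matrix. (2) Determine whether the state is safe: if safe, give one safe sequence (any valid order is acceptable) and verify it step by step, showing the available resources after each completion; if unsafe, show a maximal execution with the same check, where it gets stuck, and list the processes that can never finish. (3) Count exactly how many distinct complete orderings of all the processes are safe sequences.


(1) Need matrix, components ordered res2, res1:
  task-6: (1, 1)
  task-4: (2, 1)
  task-0: (2, 0)
  task-3: (1, 6)
  task-7: (6, 6)
(2) UNSAFE — no complete ordering exists.
Key observation: task-0, task-4, task-6 can finish, but then (4, 5) is all there is, and the blocked group's res1 demands exceed it.
A maximal execution: task-0, task-4, task-6 — then nothing else fits. Check, step by step:
  pool = (2, 0)
  task-0 needs (2, 0) <= (2, 0) -> finishes; pool += (0, 2) = (2, 2)
  task-4 needs (2, 1) <= (2, 2) -> finishes; pool += (1, 3) = (3, 5)
  task-6 needs (1, 1) <= (3, 5) -> finishes; pool += (1, 0) = (4, 5)
  task-3 cannot run: need (1, 6) vs free (4, 5) (insufficient res1)
  task-7 cannot run: need (6, 6) vs free (4, 5) (insufficient res2 and res1)
Processes that can never finish: task-3 and task-7.
(3) Exactly 0 of the possible complete orderings are safe sequences.


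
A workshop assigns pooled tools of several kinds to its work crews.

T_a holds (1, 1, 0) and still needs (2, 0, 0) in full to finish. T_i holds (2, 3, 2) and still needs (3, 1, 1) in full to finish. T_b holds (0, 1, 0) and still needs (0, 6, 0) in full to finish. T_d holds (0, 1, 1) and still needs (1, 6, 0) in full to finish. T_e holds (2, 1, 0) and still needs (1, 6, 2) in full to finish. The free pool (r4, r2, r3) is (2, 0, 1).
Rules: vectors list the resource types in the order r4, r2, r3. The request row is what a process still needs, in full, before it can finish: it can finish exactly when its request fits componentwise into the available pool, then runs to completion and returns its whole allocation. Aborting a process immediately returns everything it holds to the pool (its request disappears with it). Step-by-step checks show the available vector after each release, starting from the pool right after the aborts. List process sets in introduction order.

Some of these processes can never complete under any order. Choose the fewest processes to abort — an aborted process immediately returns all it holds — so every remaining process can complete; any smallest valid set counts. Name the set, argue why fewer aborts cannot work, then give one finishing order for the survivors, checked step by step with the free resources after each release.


Minimum abort set: T_b and T_d.
Key observation: T_e was stuck for good until T_b and T_d gave back (0, 2, 1); in the order shown it finishes at step 3.
Minimality, checking each single-abort alternative: T_a alone leaves T_b blocked (short on r2); T_i alone leaves T_b blocked (short on r2); T_b alone leaves T_d blocked (short on r2); T_d alone leaves T_b blocked (short on r2); T_e alone leaves T_b blocked (short on r2).
The survivors complete as T_a, T_i, T_e. Step-by-step check (starting from the post-abort pool):
  pool = (2, 2, 2)
  run T_a (needs (2, 0, 0), free (2, 2, 2)); after release of (1, 1, 0) the pool is (3, 3, 2)
  run T_i (needs (3, 1, 1), free (3, 3, 2)); after release of (2, 3, 2) the pool is (5, 6, 4)
  run T_e (needs (1, 6, 2), free (5, 6, 4)); after release of (2, 1, 0) the pool is (7, 7, 4)


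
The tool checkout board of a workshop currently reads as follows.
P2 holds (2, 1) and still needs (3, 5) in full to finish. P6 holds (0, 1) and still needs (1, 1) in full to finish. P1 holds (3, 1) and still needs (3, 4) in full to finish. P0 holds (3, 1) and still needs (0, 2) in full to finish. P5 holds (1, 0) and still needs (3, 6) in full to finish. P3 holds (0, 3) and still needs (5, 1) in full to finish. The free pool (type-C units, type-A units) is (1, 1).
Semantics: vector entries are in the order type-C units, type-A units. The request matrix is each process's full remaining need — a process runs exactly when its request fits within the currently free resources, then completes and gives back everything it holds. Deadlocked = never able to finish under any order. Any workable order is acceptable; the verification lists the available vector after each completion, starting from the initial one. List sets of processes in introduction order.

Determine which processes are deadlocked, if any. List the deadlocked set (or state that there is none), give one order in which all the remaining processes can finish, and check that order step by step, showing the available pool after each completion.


Deadlocked: P2, P1, P5 and P3.
Key observation: after P6, P0 the pool peaks at (4, 3), and each blocked process is short somewhere: P2 on type-A units; P1 on type-A units; P5 on type-A units; P3 on type-C units.
The rest can finish in the order P6, P0. Check, step by step:
  pool = (1, 1)
  run P6 (needs (1, 1), free (1, 1)); after release of (0, 1) the pool is (1, 2)
  run P0 (needs (0, 2), free (1, 2)); after release of (3, 1) the pool is (4, 3)
The stuck group stays short no matter what:
  blocked: P2 wants (3, 5), pool (4, 3) — not enough type-A units
  blocked: P1 wants (3, 4), pool (4, 3) — not enough type-A units
  blocked: P5 wants (3, 6), pool (4, 3) — not enough type-A units
  blocked: P3 wants (5, 1), pool (4, 3) — not enough type-C units


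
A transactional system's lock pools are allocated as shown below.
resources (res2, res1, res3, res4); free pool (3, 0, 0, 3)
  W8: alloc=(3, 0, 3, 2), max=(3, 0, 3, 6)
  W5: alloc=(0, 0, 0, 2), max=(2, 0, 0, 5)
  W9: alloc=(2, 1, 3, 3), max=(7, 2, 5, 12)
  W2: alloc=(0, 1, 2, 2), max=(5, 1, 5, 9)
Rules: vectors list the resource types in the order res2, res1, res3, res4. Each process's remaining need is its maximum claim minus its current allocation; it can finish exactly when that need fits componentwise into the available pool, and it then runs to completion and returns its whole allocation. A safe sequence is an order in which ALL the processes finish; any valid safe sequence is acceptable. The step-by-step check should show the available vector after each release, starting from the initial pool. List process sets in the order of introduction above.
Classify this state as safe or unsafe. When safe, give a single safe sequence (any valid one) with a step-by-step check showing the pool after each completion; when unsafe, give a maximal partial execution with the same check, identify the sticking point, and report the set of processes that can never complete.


The state is SAFE; one workable sequence: W5, W8, W2, W9.
Key observation: the first exact fit in this order is W5 — it needs (2, 0, 0, 3) with (3, 0, 0, 3) free, meeting a requested resource to the last unit.
Walking it through:
  pool = (3, 0, 0, 3)
  W5 needs (2, 0, 0, 3) <= (3, 0, 0, 3) -> finishes; pool += (0, 0, 0, 2) = (3, 0, 0, 5)
  W8 needs (0, 0, 0, 4) <= (3, 0, 0, 5) -> finishes; pool += (3, 0, 3, 2) = (6, 0, 3, 7)
  W2 needs (5, 0, 3, 7) <= (6, 0, 3, 7) -> finishes; pool += (0, 1, 2, 2) = (6, 1, 5, 9)
  W9 needs (5, 1, 2, 9) <= (6, 1, 5, 9) -> finishes; pool += (2, 1, 3, 3) = (8, 2, 8, 12)


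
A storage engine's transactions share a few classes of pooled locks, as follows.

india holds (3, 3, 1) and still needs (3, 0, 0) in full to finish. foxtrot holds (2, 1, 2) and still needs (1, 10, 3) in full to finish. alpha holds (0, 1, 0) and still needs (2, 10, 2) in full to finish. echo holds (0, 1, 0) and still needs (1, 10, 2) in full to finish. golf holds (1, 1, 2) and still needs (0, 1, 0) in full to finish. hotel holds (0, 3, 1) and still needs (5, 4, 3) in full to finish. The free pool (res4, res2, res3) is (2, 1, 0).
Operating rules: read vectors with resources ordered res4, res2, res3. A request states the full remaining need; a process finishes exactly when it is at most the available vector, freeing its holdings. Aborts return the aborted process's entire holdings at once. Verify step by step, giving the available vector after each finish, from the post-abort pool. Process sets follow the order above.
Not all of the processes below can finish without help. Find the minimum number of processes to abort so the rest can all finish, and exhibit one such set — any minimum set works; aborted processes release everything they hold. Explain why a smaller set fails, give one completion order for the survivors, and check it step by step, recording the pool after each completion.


The answer: abort alpha and echo.
Key observation: no ordering could ever have run foxtrot before the abort of alpha and echo; with (0, 2, 0) back in the pool it fits at step 4.
Minimality, checking each single-abort alternative: india alone leaves foxtrot blocked (short on res2); foxtrot alone leaves alpha blocked (short on res2); alpha alone leaves foxtrot blocked (short on res2); echo alone leaves foxtrot blocked (short on res2); golf alone leaves foxtrot blocked (short on res2); hotel alone leaves foxtrot blocked (short on res2).
Survivors finish in the order: golf, india, hotel, foxtrot. Check, step by step (pool after the aborts first):
  pool = (2, 3, 0)
  golf: need (0, 1, 0) fits (2, 3, 0); releases (1, 1, 2), pool now (3, 4, 2)
  india: need (3, 0, 0) fits (3, 4, 2); releases (3, 3, 1), pool now (6, 7, 3)
  hotel: need (5, 4, 3) fits (6, 7, 3); releases (0, 3, 1), pool now (6, 10, 4)
  foxtrot: need (1, 10, 3) fits (6, 10, 4); releases (2, 1, 2), pool now (8, 11, 6)


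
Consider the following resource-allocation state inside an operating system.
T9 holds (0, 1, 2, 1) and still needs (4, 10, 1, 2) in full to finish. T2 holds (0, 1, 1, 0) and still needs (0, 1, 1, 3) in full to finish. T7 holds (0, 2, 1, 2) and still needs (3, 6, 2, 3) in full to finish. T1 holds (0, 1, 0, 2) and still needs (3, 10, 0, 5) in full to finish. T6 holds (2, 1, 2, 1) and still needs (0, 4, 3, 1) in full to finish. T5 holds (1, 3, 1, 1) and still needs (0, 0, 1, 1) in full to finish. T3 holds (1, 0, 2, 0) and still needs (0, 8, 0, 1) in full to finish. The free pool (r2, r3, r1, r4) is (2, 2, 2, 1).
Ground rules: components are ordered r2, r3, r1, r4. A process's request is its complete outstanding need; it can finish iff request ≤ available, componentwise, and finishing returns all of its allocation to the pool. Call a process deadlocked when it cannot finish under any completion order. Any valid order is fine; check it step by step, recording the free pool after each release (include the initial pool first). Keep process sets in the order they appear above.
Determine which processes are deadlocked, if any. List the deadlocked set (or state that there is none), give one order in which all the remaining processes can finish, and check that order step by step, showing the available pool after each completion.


The deadlocked set is T9 and T1.
Key observation: after T5, T6, T7, T2, T3 complete, (6, 9, 9, 5) is the best the pool ever gets, yet each leftover process wants more r3.
A valid finishing order for the others: T5, T6, T7, T2, T3. Step-by-step check:
  pool = (2, 2, 2, 1)
  T5: need (0, 0, 1, 1) fits (2, 2, 2, 1); releases (1, 3, 1, 1), pool now (3, 5, 3, 2)
  T6: need (0, 4, 3, 1) fits (3, 5, 3, 2); releases (2, 1, 2, 1), pool now (5, 6, 5, 3)
  T7: need (3, 6, 2, 3) fits (5, 6, 5, 3); releases (0, 2, 1, 2), pool now (5, 8, 6, 5)
  T2: need (0, 1, 1, 3) fits (5, 8, 6, 5); releases (0, 1, 1, 0), pool now (5, 9, 7, 5)
  T3: need (0, 8, 0, 1) fits (5, 9, 7, 5); releases (1, 0, 2, 0), pool now (6, 9, 9, 5)
None of the blocked processes ever fits:
  T9 cannot run: need (4, 10, 1, 2) vs free (6, 9, 9, 5) (insufficient r3)
  T1 cannot run: need (3, 10, 0, 5) vs free (6, 9, 9, 5) (insufficient r3)


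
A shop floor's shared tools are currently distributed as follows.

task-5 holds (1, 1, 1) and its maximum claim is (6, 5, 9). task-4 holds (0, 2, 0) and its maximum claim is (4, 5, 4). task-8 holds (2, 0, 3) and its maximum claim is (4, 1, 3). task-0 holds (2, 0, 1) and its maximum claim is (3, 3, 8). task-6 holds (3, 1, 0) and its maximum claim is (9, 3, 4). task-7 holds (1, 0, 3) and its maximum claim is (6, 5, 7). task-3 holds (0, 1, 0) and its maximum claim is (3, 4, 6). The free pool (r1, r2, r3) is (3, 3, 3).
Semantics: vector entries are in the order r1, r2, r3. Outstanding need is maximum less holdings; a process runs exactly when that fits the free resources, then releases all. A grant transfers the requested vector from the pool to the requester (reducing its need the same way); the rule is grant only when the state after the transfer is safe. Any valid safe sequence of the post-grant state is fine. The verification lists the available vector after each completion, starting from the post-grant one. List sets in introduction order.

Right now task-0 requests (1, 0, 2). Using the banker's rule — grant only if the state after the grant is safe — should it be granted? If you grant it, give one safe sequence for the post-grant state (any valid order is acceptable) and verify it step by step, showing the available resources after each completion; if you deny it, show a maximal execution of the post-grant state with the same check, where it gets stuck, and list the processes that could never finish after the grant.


DENY. Granting would leave the state unsafe.
Key observation: after task-8, task-4 the pool peaks at (4, 5, 4), and each blocked process is short somewhere: task-5 on r1, r3; task-0 on r3; task-6 on r1; task-7 on r1; task-3 on r3.
After a pretend grant, a maximal execution: task-8, task-4 — then nothing else fits. Check, step by step:
  pool = (2, 3, 1)
  run task-8 (needs (2, 1, 0), free (2, 3, 1)); after release of (2, 0, 3) the pool is (4, 3, 4)
  run task-4 (needs (4, 3, 4), free (4, 3, 4)); after release of (0, 2, 0) the pool is (4, 5, 4)
  task-5 still needs (5, 4, 8) but only (4, 5, 4) is free — short on r1 and r3
  task-0 still needs (0, 3, 5) but only (4, 5, 4) is free — short on r3
  task-6 still needs (6, 2, 4) but only (4, 5, 4) is free — short on r1
  task-7 still needs (5, 5, 4) but only (4, 5, 4) is free — short on r1
  task-3 still needs (3, 3, 6) but only (4, 5, 4) is free — short on r3
Had the request been granted, task-5, task-0, task-6, task-7 and task-3 could never finish.


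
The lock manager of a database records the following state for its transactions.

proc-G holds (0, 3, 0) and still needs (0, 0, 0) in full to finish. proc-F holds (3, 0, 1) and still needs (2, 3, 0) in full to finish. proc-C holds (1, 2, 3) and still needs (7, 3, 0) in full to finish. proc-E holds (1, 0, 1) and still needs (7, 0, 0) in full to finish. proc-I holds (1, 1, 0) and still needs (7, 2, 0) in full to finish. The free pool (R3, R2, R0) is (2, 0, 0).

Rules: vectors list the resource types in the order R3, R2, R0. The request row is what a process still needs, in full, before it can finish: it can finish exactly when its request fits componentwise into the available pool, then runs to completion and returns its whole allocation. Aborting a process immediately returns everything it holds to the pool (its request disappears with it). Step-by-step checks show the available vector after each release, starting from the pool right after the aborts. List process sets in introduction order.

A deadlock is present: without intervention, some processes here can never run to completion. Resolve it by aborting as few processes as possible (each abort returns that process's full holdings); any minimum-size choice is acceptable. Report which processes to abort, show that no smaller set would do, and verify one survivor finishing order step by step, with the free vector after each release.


Abort proc-E and proc-I.
Key observation: proc-C could never have finished before the abort; with (2, 1, 1) returned by proc-E and proc-I, it fits at step 3.
No one abort is enough; case by case: proc-G alone leaves proc-C blocked (short on R3); proc-F alone leaves proc-C blocked (short on R3); proc-C alone leaves proc-E blocked (short on R3); proc-E alone leaves proc-C blocked (short on R3); proc-I alone leaves proc-C blocked (short on R3).
One survivor order: proc-G, proc-F, proc-C. Verifying each step (post-abort pool first):
  pool = (4, 1, 1)
  proc-G needs (0, 0, 0) <= (4, 1, 1) -> finishes; pool += (0, 3, 0) = (4, 4, 1)
  proc-F needs (2, 3, 0) <= (4, 4, 1) -> finishes; pool += (3, 0, 1) = (7, 4, 2)
  proc-C needs (7, 3, 0) <= (7, 4, 2) -> finishes; pool += (1, 2, 3) = (8, 6, 5)


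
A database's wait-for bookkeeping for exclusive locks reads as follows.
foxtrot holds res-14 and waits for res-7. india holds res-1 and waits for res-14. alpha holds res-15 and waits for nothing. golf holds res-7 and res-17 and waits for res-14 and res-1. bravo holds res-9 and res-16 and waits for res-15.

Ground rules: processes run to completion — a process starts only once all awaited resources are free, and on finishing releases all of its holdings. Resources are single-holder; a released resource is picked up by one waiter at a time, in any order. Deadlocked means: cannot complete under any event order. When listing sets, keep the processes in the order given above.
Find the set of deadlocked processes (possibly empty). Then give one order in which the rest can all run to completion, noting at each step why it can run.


Deadlocked set: foxtrot, india and golf.
Key observation: the loop foxtrot -> golf -> foxtrot blocks itself forever; india is caught in further circular waits.
The rest can finish in the order alpha, bravo.
Step-by-step check:
  alpha waits on nothing -> runs at once and releases res-15
  bravo: everything it awaited (res-15) is free; runs, freeing res-9 and res-16


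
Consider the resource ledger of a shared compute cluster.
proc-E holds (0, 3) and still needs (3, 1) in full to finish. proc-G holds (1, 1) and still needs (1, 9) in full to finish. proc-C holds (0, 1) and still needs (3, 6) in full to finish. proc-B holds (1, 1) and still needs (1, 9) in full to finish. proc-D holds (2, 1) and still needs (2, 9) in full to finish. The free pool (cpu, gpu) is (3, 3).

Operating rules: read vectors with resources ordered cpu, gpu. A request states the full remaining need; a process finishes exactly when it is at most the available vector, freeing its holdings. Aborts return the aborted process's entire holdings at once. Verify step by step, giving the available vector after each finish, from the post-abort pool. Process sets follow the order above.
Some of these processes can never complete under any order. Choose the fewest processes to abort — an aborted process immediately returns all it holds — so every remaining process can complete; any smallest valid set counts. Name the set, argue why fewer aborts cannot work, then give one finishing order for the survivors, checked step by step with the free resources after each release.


The answer: abort proc-G and proc-D.
Key observation: aborting proc-G and proc-D returns (3, 2), and proc-B — hopeless before — runs at step 3 with the returned capacity in the pool.
Why nothing smaller works — every single abort fails: proc-E alone leaves proc-G blocked (short on gpu); proc-G alone leaves proc-B blocked (short on gpu); proc-C alone leaves proc-G blocked (short on gpu); proc-B alone leaves proc-G blocked (short on gpu); proc-D alone leaves proc-G blocked (short on gpu).
One survivor order: proc-E, proc-C, proc-B. Verifying each step (post-abort pool first):
  pool = (6, 5)
  proc-E needs (3, 1) <= (6, 5) -> finishes; pool += (0, 3) = (6, 8)
  proc-C needs (3, 6) <= (6, 8) -> finishes; pool += (0, 1) = (6, 9)
  proc-B needs (1, 9) <= (6, 9) -> finishes; pool += (1, 1) = (7, 10)


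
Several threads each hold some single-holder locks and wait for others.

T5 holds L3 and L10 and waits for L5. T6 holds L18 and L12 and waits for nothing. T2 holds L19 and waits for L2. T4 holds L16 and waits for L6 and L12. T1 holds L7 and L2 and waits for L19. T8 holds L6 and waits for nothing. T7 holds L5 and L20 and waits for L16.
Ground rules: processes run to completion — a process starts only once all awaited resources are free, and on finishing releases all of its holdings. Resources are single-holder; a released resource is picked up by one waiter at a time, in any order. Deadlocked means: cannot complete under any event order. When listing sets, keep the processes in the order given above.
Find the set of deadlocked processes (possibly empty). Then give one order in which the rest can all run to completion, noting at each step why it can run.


Deadlocked set: T2 and T1.
Key observation: nobody on the ring T2 -> T1 -> T2 can start until another member finishes, which never happens; no other process is dragged down with it.
One completion order for the rest: T8, T6, T4, T7, T5.
Verifying each step:
  run T8 (it waits on nothing); releases L6
  run T6 (it waits on nothing); releases L18 and L12
  run T4 (all its waits — L6 and L12 — are resolved); releases L16
  run T7 (all its waits — L16 — are resolved); releases L5 and L20
  run T5 (all its waits — L5 — are resolved); releases L3 and L10


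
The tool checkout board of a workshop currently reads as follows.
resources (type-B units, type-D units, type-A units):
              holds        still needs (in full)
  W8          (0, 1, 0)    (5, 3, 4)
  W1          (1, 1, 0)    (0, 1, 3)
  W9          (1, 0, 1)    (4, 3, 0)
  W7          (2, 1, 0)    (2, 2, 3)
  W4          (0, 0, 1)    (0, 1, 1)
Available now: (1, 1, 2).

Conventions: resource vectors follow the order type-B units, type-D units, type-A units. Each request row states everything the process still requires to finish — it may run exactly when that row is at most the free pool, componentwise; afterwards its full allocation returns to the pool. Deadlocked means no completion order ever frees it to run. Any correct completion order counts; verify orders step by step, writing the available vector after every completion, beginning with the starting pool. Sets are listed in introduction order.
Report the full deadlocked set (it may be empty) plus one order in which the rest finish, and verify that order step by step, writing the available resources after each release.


The deadlocked set is empty.
Key observation: W4 fits the free pool immediately, and its release cascades until everyone finishes.
The rest can finish in the order W4, W1, W7, W9, W8. Step-by-step check:
  pool = (1, 1, 2)
  W4: need (0, 1, 1) fits (1, 1, 2); releases (0, 0, 1), pool now (1, 1, 3)
  W1: need (0, 1, 3) fits (1, 1, 3); releases (1, 1, 0), pool now (2, 2, 3)
  W7: need (2, 2, 3) fits (2, 2, 3); releases (2, 1, 0), pool now (4, 3, 3)
  W9: need (4, 3, 0) fits (4, 3, 3); releases (1, 0, 1), pool now (5, 3, 4)
  W8: need (5, 3, 4) fits (5, 3, 4); releases (0, 1, 0), pool now (5, 4, 4)


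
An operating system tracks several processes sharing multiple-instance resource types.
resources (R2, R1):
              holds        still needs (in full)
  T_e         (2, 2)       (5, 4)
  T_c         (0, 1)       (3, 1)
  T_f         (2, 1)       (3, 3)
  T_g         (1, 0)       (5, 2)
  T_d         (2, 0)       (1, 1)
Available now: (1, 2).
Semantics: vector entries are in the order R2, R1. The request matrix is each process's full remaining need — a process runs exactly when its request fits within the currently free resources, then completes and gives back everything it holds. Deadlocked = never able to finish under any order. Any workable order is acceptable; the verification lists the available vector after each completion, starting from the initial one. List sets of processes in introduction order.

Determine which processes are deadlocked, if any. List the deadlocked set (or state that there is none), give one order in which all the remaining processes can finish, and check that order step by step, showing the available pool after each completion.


The deadlocked set is empty.
Key observation: no deadlock: T_d fits now, and the freed resources carry the rest through.
A valid finishing order for the others: T_d, T_c, T_f, T_g, T_e. Walking it through:
  pool = (1, 2)
  T_d needs (1, 1) <= (1, 2) -> finishes; pool += (2, 0) = (3, 2)
  T_c needs (3, 1) <= (3, 2) -> finishes; pool += (0, 1) = (3, 3)
  T_f needs (3, 3) <= (3, 3) -> finishes; pool += (2, 1) = (5, 4)
  T_g needs (5, 2) <= (5, 4) -> finishes; pool += (1, 0) = (6, 4)
  T_e needs (5, 4) <= (6, 4) -> finishes; pool += (2, 2) = (8, 6)
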